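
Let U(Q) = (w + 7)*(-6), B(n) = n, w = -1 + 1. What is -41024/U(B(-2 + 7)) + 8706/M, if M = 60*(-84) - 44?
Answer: 52050091/53382 ≈ 975.05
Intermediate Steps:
w = 0
M = -5084 (M = -5040 - 44 = -5084)
U(Q) = -42 (U(Q) = (0 + 7)*(-6) = 7*(-6) = -42)
-41024/U(B(-2 + 7)) + 8706/M = -41024/(-42) + 8706/(-5084) = -41024*(-1/42) + 8706*(-1/5084) = 20512/21 - 4353/2542 = 52050091/53382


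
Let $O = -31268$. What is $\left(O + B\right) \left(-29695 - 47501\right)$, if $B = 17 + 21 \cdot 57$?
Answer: $2320048584$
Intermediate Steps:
$B = 1214$ ($B = 17 + 1197 = 1214$)
$\left(O + B\right) \left(-29695 - 47501\right) = \left(-31268 + 1214\right) \left(-29695 - 47501\right) = \left(-30054\right) \left(-77196\right) = 2320048584$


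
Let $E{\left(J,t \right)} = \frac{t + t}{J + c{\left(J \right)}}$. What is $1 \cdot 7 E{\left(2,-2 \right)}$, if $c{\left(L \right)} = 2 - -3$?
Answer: $-4$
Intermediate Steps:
$c{\left(L \right)} = 5$ ($c{\left(L \right)} = 2 + 3 = 5$)
$E{\left(J,t \right)} = \frac{2 t}{5 + J}$ ($E{\left(J,t \right)} = \frac{t + t}{J + 5} = \frac{2 t}{5 + J}$)
$1 \cdot 7 E{\left(2,-2 \right)} = 1 \cdot 7 \cdot 2 \left(-2\right) \frac{1}{5 + 2} = 7 \cdot 2 \left(-2\right) \frac{1}{7} = 7 \left(- \frac{4}{7}\right) = -4$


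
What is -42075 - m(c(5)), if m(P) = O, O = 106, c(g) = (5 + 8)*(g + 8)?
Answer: -42181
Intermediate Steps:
c(g) = 104 + 13*g (c(g) = 13*(8 + g) = 104 + 13*g)
m(P) = 106
-42075 - m(c(5)) = -42075 - 1*106 = -42075 - 106 = -42181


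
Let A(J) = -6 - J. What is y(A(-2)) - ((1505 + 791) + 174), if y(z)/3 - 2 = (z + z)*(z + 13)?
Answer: -2680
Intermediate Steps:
y(z) = 6 + 6*z*(13 + z) (y(z) = 6 + 3*((z + z)*(z + 13)) = 6 + 3*((2*z)*(13 + z)) = 6 + 3*(2*z*(13 + z)) = 6 + 6*z*(13 + z))
y(A(-2)) - ((1505 + 791) + 174) = (6 + 6*(-6 - 1*(-2))² + 78*(-6 - 1*(-2))) - ((1505 + 791) + 174) = (6 + 6*(-6 + 2)² + 78*(-6 + 2)) - (2296 + 174) = (6 + 6*(-4)² + 78*(-4)) - 1*2470 = (6 + 6*16 - 312) - 2470 = (6 + 96 - 312) - 2470 = -210 - 2470 = -2680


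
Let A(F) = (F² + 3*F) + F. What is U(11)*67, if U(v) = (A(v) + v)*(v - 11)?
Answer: 0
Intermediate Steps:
A(F) = F² + 4*F
U(v) = (-11 + v)*(v + v*(4 + v)) (U(v) = (v*(4 + v) + v)*(v - 11) = (v + v*(4 + v))*(-11 + v) = (-11 + v)*(v + v*(4 + v)))
U(11)*67 = (11*(-55 + 11² - 6*11))*67 = (11*(-55 + 121 - 66))*67 = (11*0)*67 = 0*67 = 0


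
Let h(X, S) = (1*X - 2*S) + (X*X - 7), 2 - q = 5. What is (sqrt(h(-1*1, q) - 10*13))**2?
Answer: -131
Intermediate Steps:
q = -3 (q = 2 - 1*5 = 2 - 5 = -3)
h(X, S) = -7 + X + X**2 - 2*S (h(X, S) = (X - 2*S) + (X**2 - 7) = (X - 2*S) + (-7 + X**2) = -7 + X + X**2 - 2*S)
(sqrt(h(-1*1, q) - 10*13))**2 = (sqrt((-7 - 1*1 + (-1*1)**2 - 2*(-3)) - 10*13))**2 = (sqrt((-7 - 1 + (-1)**2 + 6) - 130))**2 = (sqrt((-7 - 1 + 1 + 6) - 130))**2 = (sqrt(-1 - 130))**2 = (sqrt(-131))**2 = (I*sqrt(131))**2 = -131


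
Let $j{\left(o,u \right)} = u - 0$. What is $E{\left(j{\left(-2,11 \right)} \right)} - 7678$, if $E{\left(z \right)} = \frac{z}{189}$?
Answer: $- \frac{1451131}{189} \approx -7677.9$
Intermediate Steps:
$j{\left(o,u \right)} = u$ ($j{\left(o,u \right)} = u + 0 = u$)
$E{\left(z \right)} = \frac{z}{189}$ ($E{\left(z \right)} = z \frac{1}{189} = \frac{z}{189}$)
$E{\left(j{\left(-2,11 \right)} \right)} - 7678 = \frac{1}{189} \cdot 11 - 7678 = \frac{11}{189} - 7678 = - \frac{1451131}{189}$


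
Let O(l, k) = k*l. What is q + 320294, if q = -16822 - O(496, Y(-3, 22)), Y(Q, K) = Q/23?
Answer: 6981344/23 ≈ 3.0354e+5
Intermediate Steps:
Y(Q, K) = Q/23 (Y(Q, K) = Q*(1/23) = Q/23)
q = -385418/23 (q = -16822 - (1/23)*(-3)*496 = -16822 - (-3)*496/23 = -16822 - 1*(-1488/23) = -16822 + 1488/23 = -385418/23 ≈ -16757.)
q + 320294 = -385418/23 + 320294 = 6981344/23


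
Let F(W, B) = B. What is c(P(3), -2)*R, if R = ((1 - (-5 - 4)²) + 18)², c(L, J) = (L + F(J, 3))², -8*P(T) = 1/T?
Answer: 4844401/144 ≈ 33642.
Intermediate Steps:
P(T) = -1/(8*T)
c(L, J) = (3 + L)² (c(L, J) = (L + 3)² = (3 + L)²)
R = 3844 (R = ((1 - 1*(-9)²) + 18)² = ((1 - 1*81) + 18)² = ((1 - 81) + 18)² = (-80 + 18)² = (-62)² = 3844)
c(P(3), -2)*R = (3 - ⅛/3)²*3844 = (3 - ⅛*⅓)²*3844 = (3 - 1/24)²*3844 = (71/24)²*3844 = (5041/576)*3844 = 4844401/144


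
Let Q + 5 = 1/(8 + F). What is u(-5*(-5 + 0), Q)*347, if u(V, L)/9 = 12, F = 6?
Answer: 37476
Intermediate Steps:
Q = -69/14 (Q = -5 + 1/(8 + 6) = -5 + 1/14 = -69/14 ≈ -4.9286)
u(V, L) = 108 (u(V, L) = 9*12 = 108)
u(-5*(-5 + 0), Q)*347 = 108*347 = 37476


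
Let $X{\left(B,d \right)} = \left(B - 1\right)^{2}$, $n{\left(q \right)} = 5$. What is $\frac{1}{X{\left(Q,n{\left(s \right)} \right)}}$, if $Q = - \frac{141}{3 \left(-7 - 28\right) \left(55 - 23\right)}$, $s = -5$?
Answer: $\frac{1254400}{1151329} \approx 1.0895$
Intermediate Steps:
$Q = \frac{47}{1120}$ ($Q = - \frac{141}{3 \left(\left(-35\right) 32\right)} = - \frac{141}{3 \left(-1120\right)} = - \frac{141}{-3360} = \left(-141\right) \left(- \frac{1}{3360}\right) = \frac{47}{1120} \approx 0.041964$)
$X{\left(B,d \right)} = \left(-1 + B\right)^{2}$
$\frac{1}{X{\left(Q,n{\left(s \right)} \right)}} = \frac{1}{\left(-1 + \frac{47}{1120}\right)^{2}} = \frac{1}{\left(- \frac{1073}{1120}\right)^{2}} = \frac{1}{\frac{1151329}{1254400}} = \frac{1254400}{1151329}$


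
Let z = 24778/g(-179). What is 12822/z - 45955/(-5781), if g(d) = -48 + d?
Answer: -7843735462/71620809 ≈ -109.52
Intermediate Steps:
z = -24778/227 (z = 24778/(-48 - 179) = 24778/(-227) = 24778*(-1/227) = -24778/227 ≈ -109.15)
12822/z - 45955/(-5781) = 12822/(-24778/227) - 45955/(-5781) = 12822*(-227/24778) - 45955*(-1/5781) = -1455297/12389 + 45955/5781 = -7843735462/71620809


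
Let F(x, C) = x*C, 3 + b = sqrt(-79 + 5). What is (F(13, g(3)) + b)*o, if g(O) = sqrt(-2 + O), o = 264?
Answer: 2640 + 264*I*sqrt(74) ≈ 2640.0 + 2271.0*I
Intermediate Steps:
b = -3 + I*sqrt(74) (b = -3 + sqrt(-79 + 5) = -3 + sqrt(-74) = -3 + I*sqrt(74) ≈ -3.0 + 8.6023*I)
F(x, C) = C*x
(F(13, g(3)) + b)*o = (sqrt(-2 + 3)*13 + (-3 + I*sqrt(74)))*264 = (sqrt(1)*13 + (-3 + I*sqrt(74)))*264 = (1*13 + (-3 + I*sqrt(74)))*264 = (13 + (-3 + I*sqrt(74)))*264 = (10 + I*sqrt(74))*264 = 2640 + 264*I*sqrt(74)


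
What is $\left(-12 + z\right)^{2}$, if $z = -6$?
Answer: $324$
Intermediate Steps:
$\left(-12 + z\right)^{2} = \left(-12 - 6\right)^{2} = \left(-18\right)^{2} = 324$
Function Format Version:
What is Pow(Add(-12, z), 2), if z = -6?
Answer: 324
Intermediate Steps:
Pow(Add(-12, z), 2) = Pow(Add(-12, -6), 2) = Pow(-18, 2) = 324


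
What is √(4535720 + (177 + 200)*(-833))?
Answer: √4221679 ≈ 2054.7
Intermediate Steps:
√(4535720 + (177 + 200)*(-833)) = √(4535720 + 377*(-833)) = √(4535720 - 314041) = √4221679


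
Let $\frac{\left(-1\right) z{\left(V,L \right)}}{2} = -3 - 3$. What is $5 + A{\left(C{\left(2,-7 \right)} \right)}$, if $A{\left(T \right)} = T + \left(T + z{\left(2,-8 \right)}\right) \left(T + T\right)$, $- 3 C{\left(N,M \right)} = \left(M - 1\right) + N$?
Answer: $63$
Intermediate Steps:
$C{\left(N,M \right)} = \frac{1}{3} - \frac{M}{3} - \frac{N}{3}$ ($C{\left(N,M \right)} = - \frac{\left(M - 1\right) + N}{3} = - \frac{\left(-1 + M\right) + N}{3} = - \frac{-1 + M + N}{3} = \frac{1}{3} - \frac{M}{3} - \frac{N}{3}$)
$z{\left(V,L \right)} = 12$ ($z{\left(V,L \right)} = - 2 \left(-3 - 3\right) = \left(-2\right) \left(-6\right) = 12$)
$A{\left(T \right)} = T + 2 T \left(12 + T\right)$ ($A{\left(T \right)} = T + \left(T + 12\right) \left(T + T\right) = T + \left(12 + T\right) 2 T = T + 2 T \left(12 + T\right)$)
$5 + A{\left(C{\left(2,-7 \right)} \right)} = 5 + \left(\frac{1}{3} - - \frac{7}{3} - \frac{2}{3}\right) \left(25 + 2 \left(\frac{1}{3} - - \frac{7}{3} - \frac{2}{3}\right)\right) = 5 + \left(\frac{1}{3} + \frac{7}{3} - \frac{2}{3}\right) \left(25 + 2 \left(\frac{1}{3} + \frac{7}{3} - \frac{2}{3}\right)\right) = 5 + 2 \left(25 + 2 \cdot 2\right) = 5 + 2 \left(25 + 4\right) = 5 + 2 \cdot 29 = 5 + 58 = 63$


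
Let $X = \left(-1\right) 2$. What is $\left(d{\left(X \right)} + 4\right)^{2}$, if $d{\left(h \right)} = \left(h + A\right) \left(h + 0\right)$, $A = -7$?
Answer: $484$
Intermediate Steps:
$X = -2$
$d{\left(h \right)} = h \left(-7 + h\right)$ ($d{\left(h \right)} = \left(h - 7\right) \left(h + 0\right) = \left(-7 + h\right) h = h \left(-7 + h\right)$)
$\left(d{\left(X \right)} + 4\right)^{2} = \left(- 2 \left(-7 - 2\right) + 4\right)^{2} = \left(\left(-2\right) \left(-9\right) + 4\right)^{2} = \left(18 + 4\right)^{2} = 22^{2} = 484$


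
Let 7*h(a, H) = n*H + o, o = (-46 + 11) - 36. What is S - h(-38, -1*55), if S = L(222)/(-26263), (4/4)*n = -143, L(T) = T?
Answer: -204695376/183841 ≈ -1113.4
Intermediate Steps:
n = -143
o = -71 (o = -35 - 36 = -71)
h(a, H) = -71/7 - 143*H/7 (h(a, H) = (-143*H - 71)/7 = (-71 - 143*H)/7 = -71/7 - 143*H/7)
S = -222/26263 (S = 222/(-26263) = 222*(-1/26263) = -222/26263 ≈ -0.0084530)
S - h(-38, -1*55) = -222/26263 - (-71/7 - (-143)*55/7) = -222/26263 - (-71/7 - 143/7*(-55)) = -222/26263 - (-71/7 + 7865/7) = -222/26263 - 1*7794/7 = -222/26263 - 7794/7 = -204695376/183841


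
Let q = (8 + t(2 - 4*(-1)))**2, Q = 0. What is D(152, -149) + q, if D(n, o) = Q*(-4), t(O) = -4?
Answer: 16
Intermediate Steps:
D(n, o) = 0 (D(n, o) = 0*(-4) = 0)
q = 16 (q = (8 - 4)**2 = 4**2 = 16)
D(152, -149) + q = 0 + 16 = 16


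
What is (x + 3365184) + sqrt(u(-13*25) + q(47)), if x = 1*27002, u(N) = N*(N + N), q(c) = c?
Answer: 3392186 + sqrt(211297) ≈ 3.3926e+6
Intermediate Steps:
u(N) = 2*N**2 (u(N) = N*(2*N) = 2*N**2)
x = 27002
(x + 3365184) + sqrt(u(-13*25) + q(47)) = (27002 + 3365184) + sqrt(2*(-13*25)**2 + 47) = 3392186 + sqrt(2*(-325)**2 + 47) = 3392186 + sqrt(2*105625 + 47) = 3392186 + sqrt(211250 + 47) = 3392186 + sqrt(211297)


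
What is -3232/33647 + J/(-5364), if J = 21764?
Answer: -187407439/45120627 ≈ -4.1535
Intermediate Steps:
-3232/33647 + J/(-5364) = -3232/33647 + 21764/(-5364) = -3232*1/33647 + 21764*(-1/5364) = -3232/33647 - 5441/1341 = -187407439/45120627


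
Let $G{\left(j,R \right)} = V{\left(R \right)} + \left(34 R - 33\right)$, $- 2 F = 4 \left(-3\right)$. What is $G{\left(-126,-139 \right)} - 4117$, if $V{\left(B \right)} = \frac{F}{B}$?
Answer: $- \frac{1233770}{139} \approx -8876.0$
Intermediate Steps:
$F = 6$ ($F = - \frac{4 \left(-3\right)}{2} = \left(- \frac{1}{2}\right) \left(-12\right) = 6$)
$V{\left(B \right)} = \frac{6}{B}$
$G{\left(j,R \right)} = -33 + \frac{6}{R} + 34 R$ ($G{\left(j,R \right)} = \frac{6}{R} + \left(34 R - 33\right) = \frac{6}{R} + \left(-33 + 34 R\right) = -33 + \frac{6}{R} + 34 R$)
$G{\left(-126,-139 \right)} - 4117 = \left(-33 + \frac{6}{-139} + 34 \left(-139\right)\right) - 4117 = \left(-33 + 6 \left(- \frac{1}{139}\right) - 4726\right) - 4117 = \left(-33 - \frac{6}{139} - 4726\right) - 4117 = - \frac{661507}{139} - 4117 = - \frac{1233770}{139}$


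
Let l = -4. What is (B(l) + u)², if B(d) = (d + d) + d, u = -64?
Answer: 5776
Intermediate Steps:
B(d) = 3*d (B(d) = 2*d + d = 3*d)
(B(l) + u)² = (3*(-4) - 64)² = (-12 - 64)² = (-76)² = 5776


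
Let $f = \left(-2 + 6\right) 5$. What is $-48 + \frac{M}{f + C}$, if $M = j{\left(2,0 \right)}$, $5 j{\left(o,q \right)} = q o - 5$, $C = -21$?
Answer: $-47$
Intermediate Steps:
$f = 20$ ($f = 4 \cdot 5 = 20$)
$j{\left(o,q \right)} = -1 + \frac{o q}{5}$ ($j{\left(o,q \right)} = \frac{q o - 5}{5} = \frac{o q - 5}{5} = \frac{-5 + o q}{5} = -1 + \frac{o q}{5}$)
$M = -1$ ($M = -1 + \frac{1}{5} \cdot 2 \cdot 0 = -1 + 0 = -1$)
$-48 + \frac{M}{f + C} = -48 + \frac{1}{20 - 21} \left(-1\right) = -48 + \frac{1}{-1} \left(-1\right) = -48 - -1 = -48 + 1 = -47$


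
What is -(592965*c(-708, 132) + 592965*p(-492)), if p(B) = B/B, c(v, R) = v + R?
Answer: 340954875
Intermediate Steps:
c(v, R) = R + v
p(B) = 1
-(592965*c(-708, 132) + 592965*p(-492)) = -592965/(1/((132 - 708) + 1)) = -592965/(1/(-576 + 1)) = -592965/(1/(-575)) = -592965/(-1/575) = -592965*(-575) = 340954875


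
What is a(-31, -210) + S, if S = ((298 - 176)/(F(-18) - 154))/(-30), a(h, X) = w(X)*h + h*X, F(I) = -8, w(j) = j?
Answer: 31638661/2430 ≈ 13020.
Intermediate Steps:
a(h, X) = 2*X*h (a(h, X) = X*h + h*X = X*h + X*h = 2*X*h)
S = 61/2430 (S = ((298 - 176)/(-8 - 154))/(-30) = -61/(15*(-162)) = -61*(-1)/(15*162) = -1/30*(-61/81) = 61/2430 ≈ 0.025103)
a(-31, -210) + S = 2*(-210)*(-31) + 61/2430 = 13020 + 61/2430 = 31638661/2430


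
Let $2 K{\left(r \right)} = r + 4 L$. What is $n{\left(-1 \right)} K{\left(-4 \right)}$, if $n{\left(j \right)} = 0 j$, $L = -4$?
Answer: $0$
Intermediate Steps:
$K{\left(r \right)} = -8 + \frac{r}{2}$ ($K{\left(r \right)} = \frac{r + 4 \left(-4\right)}{2} = \frac{r - 16}{2} = \frac{-16 + r}{2} = -8 + \frac{r}{2}$)
$n{\left(j \right)} = 0$
$n{\left(-1 \right)} K{\left(-4 \right)} = 0 \left(-8 + \frac{1}{2} \left(-4\right)\right) = 0 \left(-8 - 2\right) = 0 \left(-10\right) = 0$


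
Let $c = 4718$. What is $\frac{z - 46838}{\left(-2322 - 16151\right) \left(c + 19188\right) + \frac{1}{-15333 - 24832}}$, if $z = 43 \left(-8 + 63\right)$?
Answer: $\frac{1786258045}{17737488083771} \approx 0.00010071$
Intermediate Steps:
$z = 2365$ ($z = 43 \cdot 55 = 2365$)
$\frac{z - 46838}{\left(-2322 - 16151\right) \left(c + 19188\right) + \frac{1}{-15333 - 24832}} = \frac{2365 - 46838}{\left(-2322 - 16151\right) \left(4718 + 19188\right) + \frac{1}{-15333 - 24832}} = - \frac{44473}{\left(-18473\right) 23906 + \frac{1}{-40165}} = - \frac{44473}{-441615538 - \frac{1}{40165}} = - \frac{44473}{- \frac{17737488083771}{40165}} = \left(-44473\right) \left(- \frac{40165}{17737488083771}\right) = \frac{1786258045}{17737488083771}$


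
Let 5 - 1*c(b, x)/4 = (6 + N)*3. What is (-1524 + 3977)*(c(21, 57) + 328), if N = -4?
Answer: 794772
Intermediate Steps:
c(b, x) = -4 (c(b, x) = 20 - 4*(6 - 4)*3 = 20 - 8*3 = 20 - 4*6 = 20 - 24 = -4)
(-1524 + 3977)*(c(21, 57) + 328) = (-1524 + 3977)*(-4 + 328) = 2453*324 = 794772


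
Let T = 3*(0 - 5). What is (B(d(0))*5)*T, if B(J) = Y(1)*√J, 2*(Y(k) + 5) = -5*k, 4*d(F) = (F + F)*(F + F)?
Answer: 0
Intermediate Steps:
T = -15 (T = 3*(-5) = -15)
d(F) = F² (d(F) = ((F + F)*(F + F))/4 = ((2*F)*(2*F))/4 = (4*F²)/4 = F²)
Y(k) = -5 - 5*k/2 (Y(k) = -5 + (-5*k)/2 = -5 - 5*k/2)
B(J) = -15*√J/2 (B(J) = (-5 - 5/2*1)*√J = (-5 - 5/2)*√J = -15*√J/2)
(B(d(0))*5)*T = (-15*√(0²)/2*5)*(-15) = (-15*√0/2*5)*(-15) = (-15/2*0*5)*(-15) = (0*5)*(-15) = 0*(-15) = 0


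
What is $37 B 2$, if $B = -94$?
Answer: $-6956$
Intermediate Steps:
$37 B 2 = 37 \left(-94\right) 2 = \left(-3478\right) 2 = -6956$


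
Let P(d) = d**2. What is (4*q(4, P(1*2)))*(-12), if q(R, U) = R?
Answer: -192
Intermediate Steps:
(4*q(4, P(1*2)))*(-12) = (4*4)*(-12) = 16*(-12) = -192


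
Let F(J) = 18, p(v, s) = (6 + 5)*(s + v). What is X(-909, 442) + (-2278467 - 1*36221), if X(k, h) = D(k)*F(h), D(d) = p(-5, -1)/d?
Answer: -233783356/101 ≈ -2.3147e+6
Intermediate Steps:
p(v, s) = 11*s + 11*v (p(v, s) = 11*(s + v) = 11*s + 11*v)
D(d) = -66/d (D(d) = (11*(-1) + 11*(-5))/d = (-11 - 55)/d = -66/d)
X(k, h) = -1188/k (X(k, h) = -66/k*18 = -1188/k)
X(-909, 442) + (-2278467 - 1*36221) = -1188/(-909) + (-2278467 - 1*36221) = -1188*(-1/909) + (-2278467 - 36221) = 132/101 - 2314688 = -233783356/101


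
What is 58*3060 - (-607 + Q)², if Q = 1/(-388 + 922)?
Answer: -54455307889/285156 ≈ -1.9097e+5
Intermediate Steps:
Q = 1/534 ≈ 0.0018727
58*3060 - (-607 + Q)² = 58*3060 - (-607 + 1/534)² = 177480 - (-324137/534)² = 177480 - 1*105064794769/285156 = 177480 - 105064794769/285156 = -54455307889/285156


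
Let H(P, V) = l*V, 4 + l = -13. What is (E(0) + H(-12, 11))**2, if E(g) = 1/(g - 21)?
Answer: 15429184/441 ≈ 34987.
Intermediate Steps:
l = -17 (l = -4 - 13 = -17)
E(g) = 1/(-21 + g)
H(P, V) = -17*V
(E(0) + H(-12, 11))**2 = (1/(-21 + 0) - 17*11)**2 = (1/(-21) - 187)**2 = (-1/21 - 187)**2 = (-3928/21)**2 = 15429184/441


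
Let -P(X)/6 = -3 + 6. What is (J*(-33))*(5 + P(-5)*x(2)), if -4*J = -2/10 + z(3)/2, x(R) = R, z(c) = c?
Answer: -13299/40 ≈ -332.48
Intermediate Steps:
P(X) = -18 (P(X) = -6*(-3 + 6) = -6*3 = -18)
J = -13/40 (J = -(-2/10 + 3/2)/4 = -(-2*⅒ + 3*(½))/4 = -(-⅕ + 3/2)/4 = -¼*13/10 = -13/40 ≈ -0.32500)
(J*(-33))*(5 + P(-5)*x(2)) = (-13/40*(-33))*(5 - 18*2) = 429*(5 - 36)/40 = (429/40)*(-31) = -13299/40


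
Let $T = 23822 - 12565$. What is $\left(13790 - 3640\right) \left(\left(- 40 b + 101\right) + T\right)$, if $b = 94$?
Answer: $77119700$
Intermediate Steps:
$T = 11257$ ($T = 23822 - 12565 = 11257$)
$\left(13790 - 3640\right) \left(\left(- 40 b + 101\right) + T\right) = \left(13790 - 3640\right) \left(\left(\left(-40\right) 94 + 101\right) + 11257\right) = 10150 \left(\left(-3760 + 101\right) + 11257\right) = 10150 \left(-3659 + 11257\right) = 10150 \cdot 7598 = 77119700$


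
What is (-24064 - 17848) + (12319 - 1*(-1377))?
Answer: -28216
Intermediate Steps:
(-24064 - 17848) + (12319 - 1*(-1377)) = -41912 + (12319 + 1377) = -41912 + 13696 = -28216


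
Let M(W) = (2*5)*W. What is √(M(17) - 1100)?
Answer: I*√930 ≈ 30.496*I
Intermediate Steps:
M(W) = 10*W
√(M(17) - 1100) = √(10*17 - 1100) = √(170 - 1100) = √(-930) = I*√930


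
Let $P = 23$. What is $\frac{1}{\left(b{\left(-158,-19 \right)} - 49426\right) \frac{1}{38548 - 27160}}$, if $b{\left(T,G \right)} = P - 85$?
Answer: $- \frac{949}{4124} \approx -0.23012$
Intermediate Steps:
$b{\left(T,G \right)} = -62$ ($b{\left(T,G \right)} = 23 - 85 = -62$)
$\frac{1}{\left(b{\left(-158,-19 \right)} - 49426\right) \frac{1}{38548 - 27160}} = \frac{1}{\left(-62 - 49426\right) \frac{1}{38548 - 27160}} = \frac{1}{\left(-49488\right) \frac{1}{11388}} = \frac{1}{- \frac{4124}{949}} = - \frac{949}{4124}$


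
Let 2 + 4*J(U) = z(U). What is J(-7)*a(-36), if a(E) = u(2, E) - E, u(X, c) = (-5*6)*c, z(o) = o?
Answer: -2511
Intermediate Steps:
J(U) = -½ + U/4
u(X, c) = -30*c
a(E) = -31*E (a(E) = -30*E - E = -31*E)
J(-7)*a(-36) = (-½ + (¼)*(-7))*(-31*(-36)) = (-½ - 7/4)*1116 = -9/4*1116 = -2511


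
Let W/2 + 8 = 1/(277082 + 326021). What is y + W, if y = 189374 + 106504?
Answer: 178435259788/603103 ≈ 2.9586e+5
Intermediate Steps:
W = -9649646/603103 (W = -16 + 2/(277082 + 326021) = -16 + 2/603103 = -9649646/603103 ≈ -16.000)
y = 295878
y + W = 295878 - 9649646/603103 = 178435259788/603103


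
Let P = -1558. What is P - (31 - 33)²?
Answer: -1562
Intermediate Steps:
P - (31 - 33)² = -1558 - (31 - 33)² = -1558 - 1*(-2)² = -1558 - 1*4 = -1558 - 4 = -1562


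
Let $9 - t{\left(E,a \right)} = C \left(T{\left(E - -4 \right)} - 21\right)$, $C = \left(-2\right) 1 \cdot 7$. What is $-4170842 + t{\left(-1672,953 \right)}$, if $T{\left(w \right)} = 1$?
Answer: $-4171113$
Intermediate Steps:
$C = -14$ ($C = \left(-2\right) 7 = -14$)
$t{\left(E,a \right)} = -271$ ($t{\left(E,a \right)} = 9 - - 14 \left(1 - 21\right) = 9 - \left(-14\right) \left(-20\right) = 9 - 280 = -271$)
$-4170842 + t{\left(-1672,953 \right)} = -4170842 - 271 = -4171113$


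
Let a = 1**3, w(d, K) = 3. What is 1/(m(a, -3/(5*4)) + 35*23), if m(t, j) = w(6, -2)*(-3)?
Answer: 1/796 ≈ 0.0012563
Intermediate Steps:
a = 1
m(t, j) = -9 (m(t, j) = 3*(-3) = -9)
1/(m(a, -3/(5*4)) + 35*23) = 1/(-9 + 35*23) = 1/(-9 + 805) = 1/796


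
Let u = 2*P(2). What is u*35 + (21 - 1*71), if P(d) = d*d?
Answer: 230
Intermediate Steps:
P(d) = d**2
u = 8 (u = 2*2**2 = 2*4 = 8)
u*35 + (21 - 1*71) = 8*35 + (21 - 1*71) = 280 + (21 - 71) = 280 - 50 = 230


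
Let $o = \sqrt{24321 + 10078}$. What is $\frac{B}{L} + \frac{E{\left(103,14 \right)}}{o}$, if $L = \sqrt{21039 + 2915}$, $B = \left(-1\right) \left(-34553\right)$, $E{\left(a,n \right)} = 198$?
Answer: $\frac{198 \sqrt{34399}}{34399} + \frac{34553 \sqrt{23954}}{23954} \approx 224.32$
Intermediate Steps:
$o = \sqrt{34399} \approx 185.47$
$B = 34553$
$L = \sqrt{23954} \approx 154.77$
$\frac{B}{L} + \frac{E{\left(103,14 \right)}}{o} = \frac{34553}{\sqrt{23954}} + \frac{198}{\sqrt{34399}} = 34553 \frac{\sqrt{23954}}{23954} + 198 \frac{\sqrt{34399}}{34399} = \frac{34553 \sqrt{23954}}{23954} + \frac{198 \sqrt{34399}}{34399} = \frac{198 \sqrt{34399}}{34399} + \frac{34553 \sqrt{23954}}{23954}$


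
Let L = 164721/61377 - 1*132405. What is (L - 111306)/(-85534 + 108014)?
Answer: -2493014221/229959160 ≈ -10.841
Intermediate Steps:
L = -2708818988/20459 (L = 164721*(1/61377) - 132405 = 54907/20459 - 132405 = -2708818988/20459 ≈ -1.3240e+5)
(L - 111306)/(-85534 + 108014) = (-2708818988/20459 - 111306)/(-85534 + 108014) = -4986028442/20459/22480 = -4986028442/20459*1/22480 = -2493014221/229959160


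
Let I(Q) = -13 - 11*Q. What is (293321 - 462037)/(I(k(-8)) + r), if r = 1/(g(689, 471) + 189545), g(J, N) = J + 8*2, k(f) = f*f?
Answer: 32098219000/136409249 ≈ 235.31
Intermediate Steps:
k(f) = f**2
g(J, N) = 16 + J (g(J, N) = J + 16 = 16 + J)
r = 1/190250 (r = 1/((16 + 689) + 189545) = 1/(705 + 189545) = 1/190250 ≈ 5.2562e-6)
(293321 - 462037)/(I(k(-8)) + r) = (293321 - 462037)/((-13 - 11*(-8)**2) + 1/190250) = -168716/((-13 - 11*64) + 1/190250) = -168716/((-13 - 704) + 1/190250) = -168716/(-717 + 1/190250) = -168716/(-136409249/190250) = -168716*(-190250/136409249) = 32098219000/136409249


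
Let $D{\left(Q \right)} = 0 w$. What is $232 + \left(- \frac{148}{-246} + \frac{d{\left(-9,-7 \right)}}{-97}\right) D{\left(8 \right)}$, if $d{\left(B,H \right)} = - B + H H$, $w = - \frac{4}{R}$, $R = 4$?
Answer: $232$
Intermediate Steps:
$w = -1$ ($w = - \frac{4}{4} = \left(-4\right) \frac{1}{4} = -1$)
$D{\left(Q \right)} = 0$ ($D{\left(Q \right)} = 0 \left(-1\right) = 0$)
$d{\left(B,H \right)} = H^{2} - B$ ($d{\left(B,H \right)} = - B + H^{2} = H^{2} - B$)
$232 + \left(- \frac{148}{-246} + \frac{d{\left(-9,-7 \right)}}{-97}\right) D{\left(8 \right)} = 232 + \left(- \frac{148}{-246} + \frac{\left(-7\right)^{2} - -9}{-97}\right) 0 = 232 + \left(\left(-148\right) \left(- \frac{1}{246}\right) + \left(49 + 9\right) \left(- \frac{1}{97}\right)\right) 0 = 232 + \left(\frac{74}{123} + 58 \left(- \frac{1}{97}\right)\right) 0 = 232 + \left(\frac{74}{123} - \frac{58}{97}\right) 0 = 232 + \frac{44}{11931} \cdot 0 = 232 + 0 = 232$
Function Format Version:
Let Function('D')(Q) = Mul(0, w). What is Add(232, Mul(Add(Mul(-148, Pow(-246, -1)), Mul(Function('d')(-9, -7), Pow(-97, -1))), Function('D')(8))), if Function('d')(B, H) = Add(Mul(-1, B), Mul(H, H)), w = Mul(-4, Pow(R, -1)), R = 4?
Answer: 232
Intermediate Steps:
w = -1 (w = Mul(-4, Pow(4, -1)) = Mul(-4, Rational(1, 4)) = -1)
Function('D')(Q) = 0 (Function('D')(Q) = Mul(0, -1) = 0)
Function('d')(B, H) = Add(Pow(H, 2), Mul(-1, B)) (Function('d')(B, H) = Add(Mul(-1, B), Pow(H, 2)) = Add(Pow(H, 2), Mul(-1, B)))
Add(232, Mul(Add(Mul(-148, Pow(-246, -1)), Mul(Function('d')(-9, -7), Pow(-97, -1))), Function('D')(8))) = Add(232, Mul(Add(Mul(-148, Pow(-246, -1)), Mul(Add(Pow(-7, 2), Mul(-1, -9)), Pow(-97, -1))), 0)) = Add(232, Mul(Add(Mul(-148, Rational(-1, 246)), Mul(Add(49, 9), Rational(-1, 97))), 0)) = Add(232, Mul(Add(Rational(74, 123), Mul(58, Rational(-1, 97))), 0)) = Add(232, Mul(Add(Rational(74, 123), Rational(-58, 97)), 0)) = Add(232, Mul(Rational(44, 11931), 0)) = Add(232, 0) = 232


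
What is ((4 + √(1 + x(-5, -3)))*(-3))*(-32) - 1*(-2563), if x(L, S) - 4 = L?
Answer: 2947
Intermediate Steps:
x(L, S) = 4 + L
((4 + √(1 + x(-5, -3)))*(-3))*(-32) - 1*(-2563) = ((4 + √(1 + (4 - 5)))*(-3))*(-32) - 1*(-2563) = ((4 + √(1 - 1))*(-3))*(-32) + 2563 = ((4 + √0)*(-3))*(-32) + 2563 = ((4 + 0)*(-3))*(-32) + 2563 = (4*(-3))*(-32) + 2563 = -12*(-32) + 2563 = 384 + 2563 = 2947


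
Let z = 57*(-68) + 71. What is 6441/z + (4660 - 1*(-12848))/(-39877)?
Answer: -323465697/151731985 ≈ -2.1318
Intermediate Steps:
z = -3805 (z = -3876 + 71 = -3805)
6441/z + (4660 - 1*(-12848))/(-39877) = 6441/(-3805) + (4660 - 1*(-12848))/(-39877) = 6441*(-1/3805) + (4660 + 12848)*(-1/39877) = -6441/3805 + 17508*(-1/39877) = -6441/3805 - 17508/39877 = -323465697/151731985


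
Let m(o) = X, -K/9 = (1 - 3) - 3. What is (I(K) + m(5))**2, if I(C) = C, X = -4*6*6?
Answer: 9801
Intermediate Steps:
K = 45 (K = -9*((1 - 3) - 3) = -9*(-2 - 3) = -9*(-5) = 45)
X = -144 (X = -24*6 = -144)
m(o) = -144
(I(K) + m(5))**2 = (45 - 144)**2 = (-99)**2 = 9801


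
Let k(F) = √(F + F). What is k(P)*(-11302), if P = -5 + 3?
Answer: -22604*I ≈ -22604.0*I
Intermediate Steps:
P = -2
k(F) = √2*√F (k(F) = √(2*F) = √2*√F)
k(P)*(-11302) = (√2*√(-2))*(-11302) = (√2*(I*√2))*(-11302) = (2*I)*(-11302) = -22604*I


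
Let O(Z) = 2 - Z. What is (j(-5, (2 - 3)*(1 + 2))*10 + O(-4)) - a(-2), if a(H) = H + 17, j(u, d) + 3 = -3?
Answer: -69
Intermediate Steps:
j(u, d) = -6 (j(u, d) = -3 - 3 = -6)
a(H) = 17 + H
(j(-5, (2 - 3)*(1 + 2))*10 + O(-4)) - a(-2) = (-6*10 + (2 - 1*(-4))) - (17 - 2) = (-60 + (2 + 4)) - 1*15 = (-60 + 6) - 15 = -54 - 15 = -69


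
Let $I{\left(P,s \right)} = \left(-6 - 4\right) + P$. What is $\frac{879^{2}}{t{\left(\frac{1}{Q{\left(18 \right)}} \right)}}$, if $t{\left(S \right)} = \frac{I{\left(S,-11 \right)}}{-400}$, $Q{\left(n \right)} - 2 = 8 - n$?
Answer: $\frac{274716800}{9} \approx 3.0524 \cdot 10^{7}$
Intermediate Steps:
$Q{\left(n \right)} = 10 - n$ ($Q{\left(n \right)} = 2 - \left(-8 + n\right) = 10 - n$)
$I{\left(P,s \right)} = -10 + P$
$t{\left(S \right)} = \frac{1}{40} - \frac{S}{400}$ ($t{\left(S \right)} = \frac{-10 + S}{-400} = \left(-10 + S\right) \left(- \frac{1}{400}\right) = \frac{1}{40} - \frac{S}{400}$)
$\frac{879^{2}}{t{\left(\frac{1}{Q{\left(18 \right)}} \right)}} = \frac{879^{2}}{\frac{1}{40} - \frac{1}{400 \left(10 - 18\right)}} = \frac{772641}{\frac{1}{40} - \frac{1}{400 \left(10 - 18\right)}} = \frac{772641}{\frac{1}{40} - \frac{1}{400 \left(-8\right)}} = \frac{772641}{\frac{1}{40} - - \frac{1}{3200}} = \frac{772641}{\frac{1}{40} + \frac{1}{3200}} = \frac{772641}{\frac{81}{3200}} = 772641 \cdot \frac{3200}{81} = \frac{274716800}{9}$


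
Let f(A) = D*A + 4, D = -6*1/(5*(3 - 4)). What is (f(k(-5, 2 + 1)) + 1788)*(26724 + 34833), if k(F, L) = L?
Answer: 552658746/5 ≈ 1.1053e+8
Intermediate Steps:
D = 6/5 (D = -6/(5*(-1)) = -6/(-5) = -6*(-1/5) = 6/5 ≈ 1.2000)
f(A) = 4 + 6*A/5 (f(A) = 6*A/5 + 4 = 4 + 6*A/5)
(f(k(-5, 2 + 1)) + 1788)*(26724 + 34833) = ((4 + 6*(2 + 1)/5) + 1788)*(26724 + 34833) = ((4 + (6/5)*3) + 1788)*61557 = ((4 + 18/5) + 1788)*61557 = (38/5 + 1788)*61557 = (8978/5)*61557 = 552658746/5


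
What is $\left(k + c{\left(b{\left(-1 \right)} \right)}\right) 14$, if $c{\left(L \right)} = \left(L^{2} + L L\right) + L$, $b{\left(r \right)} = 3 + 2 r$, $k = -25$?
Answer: $-308$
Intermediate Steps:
$c{\left(L \right)} = L + 2 L^{2}$ ($c{\left(L \right)} = \left(L^{2} + L^{2}\right) + L = 2 L^{2} + L = L + 2 L^{2}$)
$\left(k + c{\left(b{\left(-1 \right)} \right)}\right) 14 = \left(-25 + \left(3 + 2 \left(-1\right)\right) \left(1 + 2 \left(3 + 2 \left(-1\right)\right)\right)\right) 14 = \left(-25 + \left(3 - 2\right) \left(1 + 2 \left(3 - 2\right)\right)\right) 14 = \left(-25 + 1 \left(1 + 2 \cdot 1\right)\right) 14 = \left(-25 + 1 \left(1 + 2\right)\right) 14 = \left(-25 + 1 \cdot 3\right) 14 = \left(-25 + 3\right) 14 = \left(-22\right) 14 = -308$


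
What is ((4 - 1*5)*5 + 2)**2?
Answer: 9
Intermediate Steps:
((4 - 1*5)*5 + 2)**2 = ((4 - 5)*5 + 2)**2 = (-1*5 + 2)**2 = (-5 + 2)**2 = (-3)**2 = 9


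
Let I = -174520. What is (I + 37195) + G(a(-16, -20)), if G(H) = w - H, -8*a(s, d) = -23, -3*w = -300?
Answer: -1097823/8 ≈ -1.3723e+5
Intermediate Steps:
w = 100 (w = -1/3*(-300) = 100)
a(s, d) = 23/8 (a(s, d) = -1/8*(-23) = 23/8)
G(H) = 100 - H
(I + 37195) + G(a(-16, -20)) = (-174520 + 37195) + (100 - 1*23/8) = -137325 + (100 - 23/8) = -137325 + 777/8 = -1097823/8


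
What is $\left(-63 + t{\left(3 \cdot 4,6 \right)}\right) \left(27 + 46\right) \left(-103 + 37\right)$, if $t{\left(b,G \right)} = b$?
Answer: $245718$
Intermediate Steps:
$\left(-63 + t{\left(3 \cdot 4,6 \right)}\right) \left(27 + 46\right) \left(-103 + 37\right) = \left(-63 + 3 \cdot 4\right) \left(27 + 46\right) \left(-103 + 37\right) = \left(-63 + 12\right) 73 \left(-66\right) = \left(-51\right) 73 \left(-66\right) = \left(-3723\right) \left(-66\right) = 245718$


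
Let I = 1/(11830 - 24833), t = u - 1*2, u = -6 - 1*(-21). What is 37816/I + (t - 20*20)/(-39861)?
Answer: -50647309143/103 ≈ -4.9172e+8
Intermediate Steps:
u = 15 (u = -6 + 21 = 15)
t = 13 (t = 15 - 1*2 = 15 - 2 = 13)
I = -1/13003 (I = 1/(-13003) = -1/13003 ≈ -7.6905e-5)
37816/I + (t - 20*20)/(-39861) = 37816/(-1/13003) + (13 - 20*20)/(-39861) = 37816*(-13003) + (13 - 400)*(-1/39861) = -491721448 - 387*(-1/39861) = -491721448 + 1/103 = -50647309143/103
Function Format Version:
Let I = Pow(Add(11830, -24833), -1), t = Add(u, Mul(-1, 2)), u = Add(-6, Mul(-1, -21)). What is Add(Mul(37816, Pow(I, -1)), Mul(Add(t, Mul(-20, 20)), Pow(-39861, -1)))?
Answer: Rational(-50647309143, 103) ≈ -4.9172e+8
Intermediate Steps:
u = 15 (u = Add(-6, 21) = 15)
t = 13 (t = Add(15, Mul(-1, 2)) = Add(15, -2) = 13)
I = Rational(-1, 13003) (I = Pow(-13003, -1) = Rational(-1, 13003) ≈ -7.6905e-5)
Add(Mul(37816, Pow(I, -1)), Mul(Add(t, Mul(-20, 20)), Pow(-39861, -1))) = Add(Mul(37816, Pow(Rational(-1, 13003), -1)), Mul(Add(13, Mul(-20, 20)), Pow(-39861, -1))) = Add(Mul(37816, -13003), Mul(Add(13, -400), Rational(-1, 39861))) = Add(-491721448, Mul(-387, Rational(-1, 39861))) = Add(-491721448, Rational(1, 103)) = Rational(-50647309143, 103)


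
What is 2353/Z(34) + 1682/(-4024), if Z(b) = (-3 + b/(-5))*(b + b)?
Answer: -1654587/418999 ≈ -3.9489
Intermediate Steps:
Z(b) = 2*b*(-3 - b/5) (Z(b) = (-3 + b*(-⅕))*(2*b) = (-3 - b/5)*(2*b) = 2*b*(-3 - b/5))
2353/Z(34) + 1682/(-4024) = 2353/((-⅖*34*(15 + 34))) + 1682/(-4024) = 2353/((-⅖*34*49)) + 1682*(-1/4024) = 2353/(-3332/5) - 841/2012 = 2353*(-5/3332) - 841/2012 = -11765/3332 - 841/2012 = -1654587/418999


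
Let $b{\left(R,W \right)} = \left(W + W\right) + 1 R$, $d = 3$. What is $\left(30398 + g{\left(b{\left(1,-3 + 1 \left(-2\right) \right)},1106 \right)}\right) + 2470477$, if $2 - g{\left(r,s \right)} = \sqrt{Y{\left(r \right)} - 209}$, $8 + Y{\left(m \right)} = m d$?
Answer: $2500877 - 2 i \sqrt{61} \approx 2.5009 \cdot 10^{6} - 15.62 i$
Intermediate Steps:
$Y{\left(m \right)} = -8 + 3 m$ ($Y{\left(m \right)} = -8 + m 3 = -8 + 3 m$)
$b{\left(R,W \right)} = R + 2 W$ ($b{\left(R,W \right)} = 2 W + R = R + 2 W$)
$g{\left(r,s \right)} = 2 - \sqrt{-217 + 3 r}$ ($g{\left(r,s \right)} = 2 - \sqrt{\left(-8 + 3 r\right) - 209} = 2 - \sqrt{-217 + 3 r}$)
$\left(30398 + g{\left(b{\left(1,-3 + 1 \left(-2\right) \right)},1106 \right)}\right) + 2470477 = \left(30398 + \left(2 - \sqrt{-217 + 3 \left(1 + 2 \left(-3 + 1 \left(-2\right)\right)\right)}\right)\right) + 2470477 = \left(30398 + \left(2 - \sqrt{-217 + 3 \left(1 + 2 \left(-3 - 2\right)\right)}\right)\right) + 2470477 = \left(30398 + \left(2 - \sqrt{-217 + 3 \left(1 + 2 \left(-5\right)\right)}\right)\right) + 2470477 = \left(30398 + \left(2 - \sqrt{-217 + 3 \left(1 - 10\right)}\right)\right) + 2470477 = \left(30398 + \left(2 - \sqrt{-217 + 3 \left(-9\right)}\right)\right) + 2470477 = \left(30398 + \left(2 - \sqrt{-217 - 27}\right)\right) + 2470477 = \left(30398 + \left(2 - \sqrt{-244}\right)\right) + 2470477 = \left(30398 + \left(2 - 2 i \sqrt{61}\right)\right) + 2470477 = \left(30400 - 2 i \sqrt{61}\right) + 2470477 = 2500877 - 2 i \sqrt{61}$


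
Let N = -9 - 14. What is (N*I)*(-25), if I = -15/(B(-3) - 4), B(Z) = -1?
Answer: 1725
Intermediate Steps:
N = -23
I = 3 (I = -15/(-1 - 4) = -15/(-5) = -15*(-⅕) = 3)
(N*I)*(-25) = -23*3*(-25) = -69*(-25) = 1725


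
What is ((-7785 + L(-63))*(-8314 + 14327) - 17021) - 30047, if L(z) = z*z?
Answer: -22992676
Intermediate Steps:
L(z) = z²
((-7785 + L(-63))*(-8314 + 14327) - 17021) - 30047 = ((-7785 + (-63)²)*(-8314 + 14327) - 17021) - 30047 = ((-7785 + 3969)*6013 - 17021) - 30047 = (-3816*6013 - 17021) - 30047 = (-22945608 - 17021) - 30047 = -22962629 - 30047 = -22992676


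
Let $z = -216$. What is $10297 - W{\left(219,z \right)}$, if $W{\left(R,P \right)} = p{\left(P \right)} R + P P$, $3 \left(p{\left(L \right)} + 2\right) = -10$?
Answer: $-35191$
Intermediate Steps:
$p{\left(L \right)} = - \frac{16}{3}$ ($p{\left(L \right)} = -2 + \frac{1}{3} \left(-10\right) = -2 - \frac{10}{3} = - \frac{16}{3}$)
$W{\left(R,P \right)} = P^{2} - \frac{16 R}{3}$ ($W{\left(R,P \right)} = - \frac{16 R}{3} + P P = - \frac{16 R}{3} + P^{2} = P^{2} - \frac{16 R}{3}$)
$10297 - W{\left(219,z \right)} = 10297 - \left(\left(-216\right)^{2} - 1168\right) = 10297 - \left(46656 - 1168\right) = 10297 - 45488 = -35191$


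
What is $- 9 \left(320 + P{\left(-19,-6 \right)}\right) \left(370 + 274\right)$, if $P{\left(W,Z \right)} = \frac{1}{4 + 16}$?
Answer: $- \frac{9275049}{5} \approx -1.855 \cdot 10^{6}$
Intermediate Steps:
$P{\left(W,Z \right)} = \frac{1}{20}$
$- 9 \left(320 + P{\left(-19,-6 \right)}\right) \left(370 + 274\right) = - 9 \left(320 + \frac{1}{20}\right) \left(370 + 274\right) = - 9 \cdot \frac{6401}{20} \cdot 644 = \left(-9\right) \frac{1030561}{5} = - \frac{9275049}{5}$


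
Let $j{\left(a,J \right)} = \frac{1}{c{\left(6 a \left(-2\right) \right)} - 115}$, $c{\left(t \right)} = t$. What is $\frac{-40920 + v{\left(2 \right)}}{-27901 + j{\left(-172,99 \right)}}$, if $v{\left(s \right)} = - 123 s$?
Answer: $\frac{40116267}{27189524} \approx 1.4754$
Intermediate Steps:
$j{\left(a,J \right)} = \frac{1}{-115 - 12 a}$ ($j{\left(a,J \right)} = \frac{1}{6 a \left(-2\right) - 115} = \frac{1}{- 12 a - 115} = \frac{1}{-115 - 12 a}$)
$\frac{-40920 + v{\left(2 \right)}}{-27901 + j{\left(-172,99 \right)}} = \frac{-40920 - 246}{-27901 - \frac{1}{115 + 12 \left(-172\right)}} = \frac{-40920 - 246}{-27901 - \frac{1}{115 - 2064}} = - \frac{41166}{-27901 - \frac{1}{-1949}} = - \frac{41166}{-27901 - - \frac{1}{1949}} = - \frac{41166}{-27901 + \frac{1}{1949}} = - \frac{41166}{- \frac{54379048}{1949}} = \left(-41166\right) \left(- \frac{1949}{54379048}\right) = \frac{40116267}{27189524}$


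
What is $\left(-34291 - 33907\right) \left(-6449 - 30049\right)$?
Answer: $2489090604$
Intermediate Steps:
$\left(-34291 - 33907\right) \left(-6449 - 30049\right) = \left(-68198\right) \left(-36498\right) = 2489090604$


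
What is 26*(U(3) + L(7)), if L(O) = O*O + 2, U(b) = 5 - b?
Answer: 1378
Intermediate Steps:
L(O) = 2 + O**2 (L(O) = O**2 + 2 = 2 + O**2)
26*(U(3) + L(7)) = 26*((5 - 1*3) + (2 + 7**2)) = 26*((5 - 3) + (2 + 49)) = 26*(2 + 51) = 26*53 = 1378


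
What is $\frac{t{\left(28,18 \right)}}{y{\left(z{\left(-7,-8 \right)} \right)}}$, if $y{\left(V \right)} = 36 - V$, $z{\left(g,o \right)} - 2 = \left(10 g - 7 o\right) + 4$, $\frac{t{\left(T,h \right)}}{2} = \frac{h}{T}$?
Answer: $\frac{9}{308} \approx 0.029221$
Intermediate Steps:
$t{\left(T,h \right)} = \frac{2 h}{T}$ ($t{\left(T,h \right)} = 2 \frac{h}{T} = \frac{2 h}{T}$)
$z{\left(g,o \right)} = 6 - 7 o + 10 g$ ($z{\left(g,o \right)} = 2 + \left(\left(10 g - 7 o\right) + 4\right) = 2 + \left(\left(- 7 o + 10 g\right) + 4\right) = 2 + \left(4 - 7 o + 10 g\right) = 6 - 7 o + 10 g$)
$\frac{t{\left(28,18 \right)}}{y{\left(z{\left(-7,-8 \right)} \right)}} = \frac{2 \cdot 18 \cdot \frac{1}{28}}{36 - \left(6 - -56 + 10 \left(-7\right)\right)} = \frac{2 \cdot 18 \cdot \frac{1}{28}}{36 - \left(6 + 56 - 70\right)} = \frac{9}{7 \left(36 - -8\right)} = \frac{9}{7 \left(36 + 8\right)} = \frac{9}{7 \cdot 44} = \frac{9}{7} \cdot \frac{1}{44} = \frac{9}{308}$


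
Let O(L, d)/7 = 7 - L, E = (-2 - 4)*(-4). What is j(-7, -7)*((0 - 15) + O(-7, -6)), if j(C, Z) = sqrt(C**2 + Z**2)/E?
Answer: 581*sqrt(2)/24 ≈ 34.236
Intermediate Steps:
E = 24 (E = -6*(-4) = 24)
j(C, Z) = sqrt(C**2 + Z**2)/24
O(L, d) = 49 - 7*L (O(L, d) = 7*(7 - L) = 49 - 7*L)
j(-7, -7)*((0 - 15) + O(-7, -6)) = (sqrt((-7)**2 + (-7)**2)/24)*((0 - 15) + (49 - 7*(-7))) = (sqrt(49 + 49)/24)*(-15 + (49 + 49)) = (sqrt(98)/24)*(-15 + 98) = ((7*sqrt(2))/24)*83 = (7*sqrt(2)/24)*83 = 581*sqrt(2)/24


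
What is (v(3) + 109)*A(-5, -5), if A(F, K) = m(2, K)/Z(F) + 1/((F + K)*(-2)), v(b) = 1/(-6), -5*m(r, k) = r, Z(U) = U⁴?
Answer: 402901/75000 ≈ 5.3720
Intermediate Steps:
m(r, k) = -r/5
v(b) = -⅙
A(F, K) = -2/(5*F⁴) - 1/(2*(F + K)) (A(F, K) = (-⅕*2)/(F⁴) + 1/((F + K)*(-2)) = -2/(5*F⁴) - ½/(F + K) = -2/(5*F⁴) - 1/(2*(F + K)))
(v(3) + 109)*A(-5, -5) = (-⅙ + 109)*((⅒)*(-5*(-5)⁴ - 4*(-5) - 4*(-5))/((-5)⁴*(-5 - 5))) = 653*((⅒)*(1/625)*(-5*625 + 20 + 20)/(-10))/6 = 653*((⅒)*(1/625)*(-⅒)*(-3125 + 20 + 20))/6 = 653*((⅒)*(1/625)*(-⅒)*(-3085))/6 = (653/6)*(617/12500) = 402901/75000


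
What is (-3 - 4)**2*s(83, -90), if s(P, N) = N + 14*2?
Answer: -3038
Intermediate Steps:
s(P, N) = 28 + N (s(P, N) = N + 28 = 28 + N)
(-3 - 4)**2*s(83, -90) = (-3 - 4)**2*(28 - 90) = (-7)**2*(-62) = 49*(-62) = -3038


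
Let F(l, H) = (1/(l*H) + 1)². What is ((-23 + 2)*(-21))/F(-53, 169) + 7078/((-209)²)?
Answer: 1546022534353537/3503650214416 ≈ 441.26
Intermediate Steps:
F(l, H) = (1 + 1/(H*l))² (F(l, H) = (1/(H*l) + 1)² = (1 + 1/(H*l))²)
((-23 + 2)*(-21))/F(-53, 169) + 7078/((-209)²) = ((-23 + 2)*(-21))/(((1 + 169*(-53))²/(169²*(-53)²))) + 7078/((-209)²) = (-21*(-21))/(((1/28561)*(1/2809)*(1 - 8957)²)) + 7078/43681 = 441/(((1/28561)*(1/2809)*(-8956)²)) + 7078*(1/43681) = 441/(((1/28561)*(1/2809)*80209936)) + 7078/43681 = 441/(80209936/80227849) + 7078/43681 = 441*(80227849/80209936) + 7078/43681 = 35380481409/80209936 + 7078/43681 = 1546022534353537/3503650214416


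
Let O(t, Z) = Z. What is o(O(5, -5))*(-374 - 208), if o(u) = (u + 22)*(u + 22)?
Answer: -168198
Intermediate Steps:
o(u) = (22 + u)**2 (o(u) = (22 + u)*(22 + u) = (22 + u)**2)
o(O(5, -5))*(-374 - 208) = (22 - 5)**2*(-374 - 208) = 17**2*(-582) = 289*(-582) = -168198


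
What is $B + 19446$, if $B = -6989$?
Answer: $12457$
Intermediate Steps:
$B + 19446 = -6989 + 19446 = 12457$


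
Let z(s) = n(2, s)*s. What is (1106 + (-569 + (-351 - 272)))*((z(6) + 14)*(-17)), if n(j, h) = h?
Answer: 73100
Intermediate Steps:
z(s) = s² (z(s) = s*s = s²)
(1106 + (-569 + (-351 - 272)))*((z(6) + 14)*(-17)) = (1106 + (-569 + (-351 - 272)))*((6² + 14)*(-17)) = (1106 + (-569 - 623))*((36 + 14)*(-17)) = (1106 - 1192)*(50*(-17)) = -86*(-850) = 73100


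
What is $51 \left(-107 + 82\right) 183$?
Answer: $-233325$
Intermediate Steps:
$51 \left(-107 + 82\right) 183 = 51 \left(-25\right) 183 = \left(-1275\right) 183 = -233325$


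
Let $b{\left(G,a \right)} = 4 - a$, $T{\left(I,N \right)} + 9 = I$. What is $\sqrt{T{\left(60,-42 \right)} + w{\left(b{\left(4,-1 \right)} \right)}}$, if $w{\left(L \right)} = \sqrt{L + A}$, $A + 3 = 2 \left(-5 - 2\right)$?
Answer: $\sqrt{51 + 2 i \sqrt{3}} \approx 7.1455 + 0.2424 i$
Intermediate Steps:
$A = -17$ ($A = -3 + 2 \left(-5 - 2\right) = -3 + 2 \left(-7\right) = -3 - 14 = -17$)
$T{\left(I,N \right)} = -9 + I$
$w{\left(L \right)} = \sqrt{-17 + L}$ ($w{\left(L \right)} = \sqrt{L - 17} = \sqrt{-17 + L}$)
$\sqrt{T{\left(60,-42 \right)} + w{\left(b{\left(4,-1 \right)} \right)}} = \sqrt{\left(-9 + 60\right) + \sqrt{-17 + \left(4 - -1\right)}} = \sqrt{51 + \sqrt{-17 + \left(4 + 1\right)}} = \sqrt{51 + \sqrt{-17 + 5}} = \sqrt{51 + \sqrt{-12}} = \sqrt{51 + 2 i \sqrt{3}}$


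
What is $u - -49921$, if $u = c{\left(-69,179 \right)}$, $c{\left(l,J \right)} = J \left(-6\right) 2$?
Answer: $47773$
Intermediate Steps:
$c{\left(l,J \right)} = - 12 J$ ($c{\left(l,J \right)} = - 6 J 2 = - 12 J$)
$u = -2148$ ($u = \left(-12\right) 179 = -2148$)
$u - -49921 = -2148 - -49921 = -2148 + 49921 = 47773$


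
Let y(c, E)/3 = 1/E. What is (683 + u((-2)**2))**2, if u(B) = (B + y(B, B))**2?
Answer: 127441521/256 ≈ 4.9782e+5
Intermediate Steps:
y(c, E) = 3/E
u(B) = (B + 3/B)**2
(683 + u((-2)**2))**2 = (683 + (3 + ((-2)**2)**2)**2/((-2)**2)**2)**2 = (683 + (3 + 4**2)**2/4**2)**2 = (683 + (3 + 16)**2/16)**2 = (683 + (1/16)*19**2)**2 = (683 + (1/16)*361)**2 = (683 + 361/16)**2 = (11289/16)**2 = 127441521/256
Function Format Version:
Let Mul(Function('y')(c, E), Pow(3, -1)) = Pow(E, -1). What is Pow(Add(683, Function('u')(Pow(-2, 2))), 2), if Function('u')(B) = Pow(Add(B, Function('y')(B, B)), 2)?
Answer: Rational(127441521, 256) ≈ 4.9782e+5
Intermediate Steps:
Function('y')(c, E) = Mul(3, Pow(E, -1))
Function('u')(B) = Pow(Add(B, Mul(3, Pow(B, -1))), 2)
Pow(Add(683, Function('u')(Pow(-2, 2))), 2) = Pow(Add(683, Mul(Pow(Pow(-2, 2), -2), Pow(Add(3, Pow(Pow(-2, 2), 2)), 2))), 2) = Pow(Add(683, Mul(Pow(4, -2), Pow(Add(3, Pow(4, 2)), 2))), 2) = Pow(Add(683, Mul(Rational(1, 16), Pow(Add(3, 16), 2))), 2) = Pow(Add(683, Mul(Rational(1, 16), Pow(19, 2))), 2) = Pow(Add(683, Mul(Rational(1, 16), 361)), 2) = Pow(Add(683, Rational(361, 16)), 2) = Pow(Rational(11289, 16), 2) = Rational(127441521, 256)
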